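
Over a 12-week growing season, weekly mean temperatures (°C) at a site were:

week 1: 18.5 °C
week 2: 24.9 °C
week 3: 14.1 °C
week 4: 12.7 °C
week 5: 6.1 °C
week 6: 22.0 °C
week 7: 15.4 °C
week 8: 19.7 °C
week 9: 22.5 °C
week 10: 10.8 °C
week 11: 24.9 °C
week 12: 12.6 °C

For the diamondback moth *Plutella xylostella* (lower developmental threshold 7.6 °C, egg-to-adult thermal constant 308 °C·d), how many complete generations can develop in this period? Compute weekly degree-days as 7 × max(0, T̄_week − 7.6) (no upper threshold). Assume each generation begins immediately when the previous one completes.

2 generations

Weekly DD (7 × max(0, T̄ − 7.6)): 76.3, 121.1, 45.5, 35.7, 0.0, 100.8, 54.6, 84.7, 104.3, 22.4, 121.1, 35.0.
Season total = 801.5 DD.
Complete generations = ⌊801.5 / 308⌋ = 2.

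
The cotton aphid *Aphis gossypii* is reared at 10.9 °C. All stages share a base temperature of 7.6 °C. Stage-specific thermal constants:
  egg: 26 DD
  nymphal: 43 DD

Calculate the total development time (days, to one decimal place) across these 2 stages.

Daily accumulation at 10.9 °C = 10.9 − 7.6 = 3.3 DD/day.
Total K = 26 + 43 = 69 DD.
Total duration = 69 / 3.3 = 20.909 ≈ 20.9 days.

20.9 days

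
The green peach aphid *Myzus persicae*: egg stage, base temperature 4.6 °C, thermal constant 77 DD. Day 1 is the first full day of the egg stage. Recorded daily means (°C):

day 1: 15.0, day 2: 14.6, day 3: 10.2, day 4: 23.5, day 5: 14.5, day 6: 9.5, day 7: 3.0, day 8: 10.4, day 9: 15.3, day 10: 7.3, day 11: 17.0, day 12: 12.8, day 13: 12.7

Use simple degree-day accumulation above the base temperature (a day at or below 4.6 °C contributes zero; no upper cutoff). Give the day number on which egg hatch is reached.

Daily DD above 4.6 °C: 10.4, 10.0, 5.6, 18.9, 9.9, 4.9, 0.0, 5.8, 10.7, 2.7, 12.4, 8.2, 8.1.
Cumulative: 10.4, 20.4, 26.0, 44.9, 54.8, 59.7, 59.7, 65.5, 76.2, 78.9, 91.3, 99.5, 107.6.
The total first reaches 77 DD on day 10.

day 10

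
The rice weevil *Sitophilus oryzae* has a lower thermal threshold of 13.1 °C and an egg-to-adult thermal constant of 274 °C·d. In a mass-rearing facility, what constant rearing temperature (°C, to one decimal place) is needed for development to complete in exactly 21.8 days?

Required daily accumulation = 274 / 21.8 = 12.569 DD/day.
T = T_base + 12.569 = 13.1 + 12.569 = 25.669 ≈ 25.7 °C.

25.7 °C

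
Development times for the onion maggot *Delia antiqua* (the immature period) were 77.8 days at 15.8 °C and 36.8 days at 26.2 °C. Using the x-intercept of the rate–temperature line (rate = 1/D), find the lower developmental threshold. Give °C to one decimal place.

6.5 °C

Under the model K = D·(T − T_b), so D₁·(T₁ − T_b) = D₂·(T₂ − T_b).
77.8·(15.8 − T_b) = 36.8·(26.2 − T_b)
T_b = (77.8·15.8 − 36.8·26.2) / (77.8 − 36.8) = 265.08 / 41.0 = 6.465 °C ≈ 6.5 °C.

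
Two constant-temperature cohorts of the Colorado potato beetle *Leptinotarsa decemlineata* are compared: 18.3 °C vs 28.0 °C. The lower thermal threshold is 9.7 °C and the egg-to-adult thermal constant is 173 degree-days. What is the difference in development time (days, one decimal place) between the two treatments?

10.7 days

At 18.3 °C: 173 / (18.3 − 9.7) = 173 / 8.6 = 20.116 d.
At 28.0 °C: 173 / (28.0 − 9.7) = 173 / 18.3 = 9.454 d.
Difference = |20.116 − 9.454| = 10.663 ≈ 10.7 days.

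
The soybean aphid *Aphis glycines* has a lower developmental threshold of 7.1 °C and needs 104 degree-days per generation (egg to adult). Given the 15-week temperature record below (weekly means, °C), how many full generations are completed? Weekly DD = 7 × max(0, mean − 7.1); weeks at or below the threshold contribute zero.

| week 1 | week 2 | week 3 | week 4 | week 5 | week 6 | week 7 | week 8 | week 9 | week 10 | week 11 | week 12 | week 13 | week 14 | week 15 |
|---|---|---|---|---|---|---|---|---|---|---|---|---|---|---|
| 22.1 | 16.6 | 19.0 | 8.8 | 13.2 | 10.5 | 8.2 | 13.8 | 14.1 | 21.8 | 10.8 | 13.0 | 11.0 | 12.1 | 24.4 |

Weekly DD (7 × max(0, T̄ − 7.1)): 105.0, 66.5, 83.3, 11.9, 42.7, 23.8, 7.7, 46.9, 49.0, 102.9, 25.9, 41.3, 27.3, 35.0, 121.1.
Season total = 790.3 DD.
Complete generations = ⌊790.3 / 104⌋ = 7.

7 generations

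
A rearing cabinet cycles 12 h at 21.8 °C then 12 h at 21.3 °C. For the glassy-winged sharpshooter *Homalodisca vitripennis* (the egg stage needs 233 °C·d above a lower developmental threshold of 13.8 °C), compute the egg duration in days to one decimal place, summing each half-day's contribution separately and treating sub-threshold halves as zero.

Day half: max(0, 21.8 − 13.8) × 0.5 = 8.0 × 0.5 = 4.00 DD.
Night half: max(0, 21.3 − 13.8) × 0.5 = 7.5 × 0.5 = 3.75 DD.
Per 24 h: 7.75 DD/day.
Duration = 233 / 7.75 = 30.065 ≈ 30.1 days.

30.1 days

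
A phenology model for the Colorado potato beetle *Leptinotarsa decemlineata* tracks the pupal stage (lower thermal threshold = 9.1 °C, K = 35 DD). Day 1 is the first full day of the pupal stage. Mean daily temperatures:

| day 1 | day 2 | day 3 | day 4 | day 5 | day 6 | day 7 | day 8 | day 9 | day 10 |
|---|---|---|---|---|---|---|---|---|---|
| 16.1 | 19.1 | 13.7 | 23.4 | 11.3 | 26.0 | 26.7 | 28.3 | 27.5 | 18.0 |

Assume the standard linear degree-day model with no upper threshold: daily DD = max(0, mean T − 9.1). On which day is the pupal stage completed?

day 4

Daily DD above 9.1 °C: 7.0, 10.0, 4.6, 14.3, 2.2, 16.9, 17.6, 19.2, 18.4, 8.9.
Cumulative: 7.0, 17.0, 21.6, 35.9, 38.1, 55.0, 72.6, 91.8, 110.2, 119.1.
The total first reaches 35 DD on day 4.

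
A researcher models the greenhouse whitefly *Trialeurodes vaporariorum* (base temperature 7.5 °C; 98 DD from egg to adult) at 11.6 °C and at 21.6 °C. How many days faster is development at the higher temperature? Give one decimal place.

At 11.6 °C: 98 / (11.6 − 7.5) = 98 / 4.1 = 23.902 d.
At 21.6 °C: 98 / (21.6 − 7.5) = 98 / 14.1 = 6.950 d.
Difference = |23.902 − 6.950| = 16.952 ≈ 17.0 days.

17.0 days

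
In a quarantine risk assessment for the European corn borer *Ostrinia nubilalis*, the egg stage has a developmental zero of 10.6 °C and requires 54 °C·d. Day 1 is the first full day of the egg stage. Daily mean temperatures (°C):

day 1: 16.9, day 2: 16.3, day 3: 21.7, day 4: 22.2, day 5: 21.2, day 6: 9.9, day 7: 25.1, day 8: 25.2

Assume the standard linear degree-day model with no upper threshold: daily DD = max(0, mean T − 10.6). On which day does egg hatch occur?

day 7

Daily DD above 10.6 °C: 6.3, 5.7, 11.1, 11.6, 10.6, 0.0, 14.5, 14.6.
Cumulative: 6.3, 12.0, 23.1, 34.7, 45.3, 45.3, 59.8, 74.4.
The total first reaches 54 DD on day 7.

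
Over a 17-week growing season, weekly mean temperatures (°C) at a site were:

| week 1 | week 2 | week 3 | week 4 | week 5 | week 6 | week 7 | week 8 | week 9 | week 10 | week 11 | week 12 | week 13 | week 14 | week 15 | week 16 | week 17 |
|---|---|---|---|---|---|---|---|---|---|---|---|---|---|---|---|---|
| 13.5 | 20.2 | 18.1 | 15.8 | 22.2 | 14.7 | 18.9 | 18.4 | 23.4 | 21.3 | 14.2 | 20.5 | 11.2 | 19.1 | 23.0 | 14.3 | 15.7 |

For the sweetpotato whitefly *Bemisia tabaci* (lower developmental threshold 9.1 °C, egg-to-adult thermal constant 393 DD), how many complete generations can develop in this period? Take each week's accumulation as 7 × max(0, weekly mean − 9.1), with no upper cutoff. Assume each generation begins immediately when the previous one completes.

Weekly DD (7 × max(0, T̄ − 9.1)): 30.8, 77.7, 63.0, 46.9, 91.7, 39.2, 68.6, 65.1, 100.1, 85.4, 35.7, 79.8, 14.7, 70.0, 97.3, 36.4, 46.2.
Season total = 1048.6 DD.
Complete generations = ⌊1048.6 / 393⌋ = 2.

2 generations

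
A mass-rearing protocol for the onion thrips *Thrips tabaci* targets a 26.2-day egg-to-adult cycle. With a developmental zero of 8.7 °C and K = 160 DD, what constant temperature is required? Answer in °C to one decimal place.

14.8 °C

Required daily accumulation = 160 / 26.2 = 6.107 DD/day.
T = T_base + 6.107 = 8.7 + 6.107 = 14.807 ≈ 14.8 °C.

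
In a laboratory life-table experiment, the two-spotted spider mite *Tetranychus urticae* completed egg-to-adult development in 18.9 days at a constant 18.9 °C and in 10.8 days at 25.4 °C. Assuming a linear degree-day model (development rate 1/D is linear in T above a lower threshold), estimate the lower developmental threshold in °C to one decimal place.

10.2 °C

Equal thermal constants: D₁(T₁ − T_b) = D₂(T₂ − T_b).
18.9·(18.9 − T_b) = 10.8·(25.4 − T_b)
T_b = (18.9·18.9 − 10.8·25.4) / (18.9 − 10.8) = 82.89 / 8.1 = 10.233 °C ≈ 10.2 °C.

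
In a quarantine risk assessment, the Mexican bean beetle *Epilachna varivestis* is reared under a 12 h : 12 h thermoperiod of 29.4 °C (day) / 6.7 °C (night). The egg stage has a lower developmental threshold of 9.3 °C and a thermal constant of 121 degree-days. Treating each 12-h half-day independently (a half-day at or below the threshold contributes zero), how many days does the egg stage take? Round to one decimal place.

Day half: max(0, 29.4 − 9.3) × 0.5 = 20.1 × 0.5 = 10.05 DD.
Night half: max(0, 6.7 − 9.3) × 0.5 = 0.0 × 0.5 = 0.00 DD.
Per 24 h: 10.05 DD/day.
Duration = 121 / 10.05 = 12.040 ≈ 12.0 days.

12.0 days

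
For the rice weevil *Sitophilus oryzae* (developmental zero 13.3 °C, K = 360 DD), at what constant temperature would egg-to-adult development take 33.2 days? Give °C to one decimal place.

24.1 °C

Required daily accumulation = 360 / 33.2 = 10.843 DD/day.
T = T_base + 10.843 = 13.3 + 10.843 = 24.143 ≈ 24.1 °C.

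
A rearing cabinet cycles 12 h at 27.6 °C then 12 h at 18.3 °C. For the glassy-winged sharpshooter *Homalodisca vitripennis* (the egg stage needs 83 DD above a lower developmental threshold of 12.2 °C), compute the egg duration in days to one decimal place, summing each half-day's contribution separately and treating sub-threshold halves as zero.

Day half: max(0, 27.6 − 12.2) × 0.5 = 15.4 × 0.5 = 7.70 DD.
Night half: max(0, 18.3 − 12.2) × 0.5 = 6.1 × 0.5 = 3.05 DD.
Per 24 h: 10.75 DD/day.
Duration = 83 / 10.75 = 7.721 ≈ 7.7 days.

7.7 days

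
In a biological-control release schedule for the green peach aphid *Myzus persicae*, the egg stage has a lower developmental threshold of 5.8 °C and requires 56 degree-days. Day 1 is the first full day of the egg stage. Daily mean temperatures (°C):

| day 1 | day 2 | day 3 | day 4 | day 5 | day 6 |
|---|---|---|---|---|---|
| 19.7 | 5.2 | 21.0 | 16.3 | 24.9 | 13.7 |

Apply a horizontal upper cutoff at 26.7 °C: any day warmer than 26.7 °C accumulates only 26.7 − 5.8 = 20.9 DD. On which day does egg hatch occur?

Daily DD above 5.8 °C (capped at 20.9): 13.9, 0.0, 15.2, 10.5, 19.1, 7.9.
Cumulative: 13.9, 13.9, 29.1, 39.6, 58.7, 66.6.
The total first reaches 56 DD on day 5.

day 5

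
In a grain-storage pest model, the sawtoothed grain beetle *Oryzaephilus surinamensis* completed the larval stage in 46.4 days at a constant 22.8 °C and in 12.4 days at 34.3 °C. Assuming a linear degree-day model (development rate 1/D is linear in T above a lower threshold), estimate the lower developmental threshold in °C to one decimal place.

18.6 °C

Equal thermal constants: D₁(T₁ − T_b) = D₂(T₂ − T_b).
46.4·(22.8 − T_b) = 12.4·(34.3 − T_b)
T_b = (46.4·22.8 − 12.4·34.3) / (46.4 − 12.4) = 632.60 / 34.0 = 18.606 °C ≈ 18.6 °C.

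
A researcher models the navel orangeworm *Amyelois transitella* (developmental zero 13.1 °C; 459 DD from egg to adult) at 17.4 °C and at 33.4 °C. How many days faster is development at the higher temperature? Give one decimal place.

At 17.4 °C: 459 / (17.4 − 13.1) = 459 / 4.3 = 106.744 d.
At 33.4 °C: 459 / (33.4 − 13.1) = 459 / 20.3 = 22.611 d.
Difference = |106.744 − 22.611| = 84.133 ≈ 84.1 days.

84.1 days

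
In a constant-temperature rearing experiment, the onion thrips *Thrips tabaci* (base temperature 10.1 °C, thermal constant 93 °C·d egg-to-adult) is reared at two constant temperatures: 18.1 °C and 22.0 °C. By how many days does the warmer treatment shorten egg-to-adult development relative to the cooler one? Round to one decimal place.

3.8 days

At 18.1 °C: 93 / (18.1 − 10.1) = 93 / 8.0 = 11.625 d.
At 22.0 °C: 93 / (22.0 − 10.1) = 93 / 11.9 = 7.815 d.
Difference = |11.625 − 7.815| = 3.810 ≈ 3.8 days.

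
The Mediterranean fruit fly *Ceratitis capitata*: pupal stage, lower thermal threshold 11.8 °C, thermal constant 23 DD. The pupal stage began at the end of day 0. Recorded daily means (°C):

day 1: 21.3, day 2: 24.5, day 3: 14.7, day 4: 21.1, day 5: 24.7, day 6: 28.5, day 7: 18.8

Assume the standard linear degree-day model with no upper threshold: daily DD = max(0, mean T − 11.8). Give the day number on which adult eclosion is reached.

day 3

Daily DD above 11.8 °C: 9.5, 12.7, 2.9, 9.3, 12.9, 16.7, 7.0.
Cumulative: 9.5, 22.2, 25.1, 34.4, 47.3, 64.0, 71.0.
The total first reaches 23 DD on day 3.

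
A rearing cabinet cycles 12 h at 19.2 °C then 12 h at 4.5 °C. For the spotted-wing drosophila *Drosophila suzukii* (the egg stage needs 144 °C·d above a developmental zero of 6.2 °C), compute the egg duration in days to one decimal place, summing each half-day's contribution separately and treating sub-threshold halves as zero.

22.2 days

Day half: max(0, 19.2 − 6.2) × 0.5 = 13.0 × 0.5 = 6.50 DD.
Night half: max(0, 4.5 − 6.2) × 0.5 = 0.0 × 0.5 = 0.00 DD.
Per 24 h: 6.50 DD/day.
Duration = 144 / 6.50 = 22.154 ≈ 22.2 days.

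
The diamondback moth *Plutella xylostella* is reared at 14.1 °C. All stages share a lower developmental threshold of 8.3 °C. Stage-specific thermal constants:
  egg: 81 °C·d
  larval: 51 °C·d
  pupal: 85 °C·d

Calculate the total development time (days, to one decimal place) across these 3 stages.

Daily accumulation at 14.1 °C = 14.1 − 8.3 = 5.8 DD/day.
Total K = 81 + 51 + 85 = 217 DD.
Total duration = 217 / 5.8 = 37.414 ≈ 37.4 days.

37.4 days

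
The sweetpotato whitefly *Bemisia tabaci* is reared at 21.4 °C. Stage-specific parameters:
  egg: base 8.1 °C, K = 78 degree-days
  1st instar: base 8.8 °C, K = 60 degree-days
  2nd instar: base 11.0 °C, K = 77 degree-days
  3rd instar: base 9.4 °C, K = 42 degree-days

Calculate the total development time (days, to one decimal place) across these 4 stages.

egg: 78 / (21.4 − 8.1) = 78 / 13.3 = 5.865 d.
1st instar: 60 / (21.4 − 8.8) = 60 / 12.6 = 4.762 d.
2nd instar: 77 / (21.4 − 11.0) = 77 / 10.4 = 7.404 d.
3rd instar: 42 / (21.4 − 9.4) = 42 / 12.0 = 3.500 d.
Sum = 21.530 ≈ 21.5 days.

21.5 days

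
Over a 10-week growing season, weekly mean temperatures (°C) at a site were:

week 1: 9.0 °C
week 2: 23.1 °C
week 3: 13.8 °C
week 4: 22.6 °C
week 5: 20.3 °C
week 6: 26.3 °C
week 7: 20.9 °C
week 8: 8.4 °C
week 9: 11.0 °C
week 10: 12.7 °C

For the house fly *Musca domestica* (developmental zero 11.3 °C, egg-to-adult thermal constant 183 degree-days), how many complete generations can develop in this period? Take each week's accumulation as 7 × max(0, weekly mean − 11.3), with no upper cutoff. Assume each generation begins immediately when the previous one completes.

2 generations

Weekly DD (7 × max(0, T̄ − 11.3)): 0.0, 82.6, 17.5, 79.1, 63.0, 105.0, 67.2, 0.0, 0.0, 9.8.
Season total = 424.2 DD.
Complete generations = ⌊424.2 / 183⌋ = 2.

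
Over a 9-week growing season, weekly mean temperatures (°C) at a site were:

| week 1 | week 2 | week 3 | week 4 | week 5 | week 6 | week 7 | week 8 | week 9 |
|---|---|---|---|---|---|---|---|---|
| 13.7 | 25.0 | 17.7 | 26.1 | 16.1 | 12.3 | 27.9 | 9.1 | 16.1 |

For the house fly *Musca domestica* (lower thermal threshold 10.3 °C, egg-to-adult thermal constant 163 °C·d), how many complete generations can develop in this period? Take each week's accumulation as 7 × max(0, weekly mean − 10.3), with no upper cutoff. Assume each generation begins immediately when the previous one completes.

Weekly DD (7 × max(0, T̄ − 10.3)): 23.8, 102.9, 51.8, 110.6, 40.6, 14.0, 123.2, 0.0, 40.6.
Season total = 507.5 DD.
Complete generations = ⌊507.5 / 163⌋ = 3.

3 generations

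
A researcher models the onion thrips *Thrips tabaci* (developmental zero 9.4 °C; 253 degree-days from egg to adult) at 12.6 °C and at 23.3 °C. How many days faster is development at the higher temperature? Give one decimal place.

At 12.6 °C: 253 / (12.6 − 9.4) = 253 / 3.2 = 79.063 d.
At 23.3 °C: 253 / (23.3 − 9.4) = 253 / 13.9 = 18.201 d.
Difference = |79.063 − 18.201| = 60.861 ≈ 60.9 days.

60.9 days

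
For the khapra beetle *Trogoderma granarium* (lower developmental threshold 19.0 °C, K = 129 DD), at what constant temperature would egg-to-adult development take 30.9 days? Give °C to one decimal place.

23.2 °C

Required daily accumulation = 129 / 30.9 = 4.175 DD/day.
T = T_base + 4.175 = 19.0 + 4.175 = 23.175 ≈ 23.2 °C.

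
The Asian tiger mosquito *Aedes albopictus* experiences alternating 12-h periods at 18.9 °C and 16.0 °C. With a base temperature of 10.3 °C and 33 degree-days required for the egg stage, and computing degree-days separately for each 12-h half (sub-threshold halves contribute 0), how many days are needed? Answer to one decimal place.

4.6 days

Day half: max(0, 18.9 − 10.3) × 0.5 = 8.6 × 0.5 = 4.30 DD.
Night half: max(0, 16.0 − 10.3) × 0.5 = 5.7 × 0.5 = 2.85 DD.
Per 24 h: 7.15 DD/day.
Duration = 33 / 7.15 = 4.615 ≈ 4.6 days.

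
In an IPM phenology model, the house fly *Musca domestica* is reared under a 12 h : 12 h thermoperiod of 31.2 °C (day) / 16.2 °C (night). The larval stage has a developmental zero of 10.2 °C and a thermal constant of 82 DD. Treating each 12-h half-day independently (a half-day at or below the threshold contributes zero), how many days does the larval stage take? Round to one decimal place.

Day half: max(0, 31.2 − 10.2) × 0.5 = 21.0 × 0.5 = 10.50 DD.
Night half: max(0, 16.2 − 10.2) × 0.5 = 6.0 × 0.5 = 3.00 DD.
Per 24 h: 13.50 DD/day.
Duration = 82 / 13.50 = 6.074 ≈ 6.1 days.

6.1 days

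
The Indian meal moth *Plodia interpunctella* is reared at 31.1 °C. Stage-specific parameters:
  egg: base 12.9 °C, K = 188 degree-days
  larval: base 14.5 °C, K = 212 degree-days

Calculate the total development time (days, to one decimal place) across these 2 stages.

23.1 days

egg: 188 / (31.1 − 12.9) = 188 / 18.2 = 10.330 d.
larval: 212 / (31.1 − 14.5) = 212 / 16.6 = 12.771 d.
Sum = 23.101 ≈ 23.1 days.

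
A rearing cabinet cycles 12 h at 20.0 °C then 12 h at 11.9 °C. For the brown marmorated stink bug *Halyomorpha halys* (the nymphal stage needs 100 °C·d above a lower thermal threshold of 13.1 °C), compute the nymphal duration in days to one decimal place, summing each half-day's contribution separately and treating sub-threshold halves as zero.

Day half: max(0, 20.0 − 13.1) × 0.5 = 6.9 × 0.5 = 3.45 DD.
Night half: max(0, 11.9 − 13.1) × 0.5 = 0.0 × 0.5 = 0.00 DD.
Per 24 h: 3.45 DD/day.
Duration = 100 / 3.45 = 28.986 ≈ 29.0 days.

29.0 days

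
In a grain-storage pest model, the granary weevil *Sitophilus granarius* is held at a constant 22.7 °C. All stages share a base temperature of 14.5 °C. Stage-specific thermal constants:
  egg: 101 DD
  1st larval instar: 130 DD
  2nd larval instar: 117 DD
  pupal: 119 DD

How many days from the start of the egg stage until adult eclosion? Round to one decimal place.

57.0 days

Daily accumulation at 22.7 °C = 22.7 − 14.5 = 8.2 DD/day.
Total K = 101 + 130 + 117 + 119 = 467 DD.
Total duration = 467 / 8.2 = 56.951 ≈ 57.0 days.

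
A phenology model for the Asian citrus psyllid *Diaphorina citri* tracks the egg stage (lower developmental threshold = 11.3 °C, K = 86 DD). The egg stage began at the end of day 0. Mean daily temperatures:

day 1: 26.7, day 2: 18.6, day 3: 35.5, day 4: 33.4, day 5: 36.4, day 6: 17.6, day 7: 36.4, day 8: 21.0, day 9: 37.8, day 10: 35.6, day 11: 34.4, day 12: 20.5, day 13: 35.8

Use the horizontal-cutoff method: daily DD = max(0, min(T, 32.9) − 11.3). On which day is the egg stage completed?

Daily DD above 11.3 °C (capped at 21.6): 15.4, 7.3, 21.6, 21.6, 21.6, 6.3, 21.6, 9.7, 21.6, 21.6, 21.6, 9.2, 21.6.
Cumulative: 15.4, 22.7, 44.3, 65.9, 87.5, 93.8, 115.4, 125.1, 146.7, 168.3, 189.9, 199.1, 220.7.
The total first reaches 86 DD on day 5.

day 5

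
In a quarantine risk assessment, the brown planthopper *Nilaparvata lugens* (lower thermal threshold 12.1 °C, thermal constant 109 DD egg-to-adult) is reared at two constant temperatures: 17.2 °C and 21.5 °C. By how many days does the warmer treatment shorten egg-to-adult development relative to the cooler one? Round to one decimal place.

At 17.2 °C: 109 / (17.2 − 12.1) = 109 / 5.1 = 21.373 d.
At 21.5 °C: 109 / (21.5 − 12.1) = 109 / 9.4 = 11.596 d.
Difference = |21.373 − 11.596| = 9.777 ≈ 9.8 days.

9.8 days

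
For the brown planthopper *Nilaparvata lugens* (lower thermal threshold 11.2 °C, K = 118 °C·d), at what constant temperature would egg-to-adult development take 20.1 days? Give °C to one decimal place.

Required daily accumulation = 118 / 20.1 = 5.871 DD/day.
T = T_base + 5.871 = 11.2 + 5.871 = 17.071 ≈ 17.1 °C.

17.1 °C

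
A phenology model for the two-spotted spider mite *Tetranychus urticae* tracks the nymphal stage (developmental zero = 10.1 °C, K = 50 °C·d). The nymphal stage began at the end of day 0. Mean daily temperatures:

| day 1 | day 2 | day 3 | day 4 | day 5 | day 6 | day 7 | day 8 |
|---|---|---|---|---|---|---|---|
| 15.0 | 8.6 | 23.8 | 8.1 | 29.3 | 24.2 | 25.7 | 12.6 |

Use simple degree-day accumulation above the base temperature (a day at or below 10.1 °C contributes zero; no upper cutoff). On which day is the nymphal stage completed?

Daily DD above 10.1 °C: 4.9, 0.0, 13.7, 0.0, 19.2, 14.1, 15.6, 2.5.
Cumulative: 4.9, 4.9, 18.6, 18.6, 37.8, 51.9, 67.5, 70.0.
The total first reaches 50 DD on day 6.

day 6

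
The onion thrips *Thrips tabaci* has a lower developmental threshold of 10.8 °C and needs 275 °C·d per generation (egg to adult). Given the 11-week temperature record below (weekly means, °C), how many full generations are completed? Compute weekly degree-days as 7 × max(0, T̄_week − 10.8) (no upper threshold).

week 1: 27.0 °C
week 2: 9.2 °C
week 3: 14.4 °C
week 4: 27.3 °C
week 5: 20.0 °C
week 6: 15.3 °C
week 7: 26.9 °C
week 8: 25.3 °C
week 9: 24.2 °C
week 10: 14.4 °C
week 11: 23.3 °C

2 generations

Weekly DD (7 × max(0, T̄ − 10.8)): 113.4, 0.0, 25.2, 115.5, 64.4, 31.5, 112.7, 101.5, 93.8, 25.2, 87.5.
Season total = 770.7 DD.
Complete generations = ⌊770.7 / 275⌋ = 2.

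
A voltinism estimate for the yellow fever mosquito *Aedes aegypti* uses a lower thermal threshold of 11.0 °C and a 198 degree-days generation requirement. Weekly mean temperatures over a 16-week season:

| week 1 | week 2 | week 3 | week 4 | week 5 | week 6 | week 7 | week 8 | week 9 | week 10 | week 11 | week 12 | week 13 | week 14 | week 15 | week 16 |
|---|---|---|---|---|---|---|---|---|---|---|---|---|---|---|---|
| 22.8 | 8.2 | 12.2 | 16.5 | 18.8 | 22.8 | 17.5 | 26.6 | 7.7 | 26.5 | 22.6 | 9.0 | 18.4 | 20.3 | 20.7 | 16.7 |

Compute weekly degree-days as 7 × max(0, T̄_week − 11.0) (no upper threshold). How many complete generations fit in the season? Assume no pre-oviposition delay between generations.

4 generations

Weekly DD (7 × max(0, T̄ − 11.0)): 82.6, 0.0, 8.4, 38.5, 54.6, 82.6, 45.5, 109.2, 0.0, 108.5, 81.2, 0.0, 51.8, 65.1, 67.9, 39.9.
Season total = 835.8 DD.
Complete generations = ⌊835.8 / 198⌋ = 4.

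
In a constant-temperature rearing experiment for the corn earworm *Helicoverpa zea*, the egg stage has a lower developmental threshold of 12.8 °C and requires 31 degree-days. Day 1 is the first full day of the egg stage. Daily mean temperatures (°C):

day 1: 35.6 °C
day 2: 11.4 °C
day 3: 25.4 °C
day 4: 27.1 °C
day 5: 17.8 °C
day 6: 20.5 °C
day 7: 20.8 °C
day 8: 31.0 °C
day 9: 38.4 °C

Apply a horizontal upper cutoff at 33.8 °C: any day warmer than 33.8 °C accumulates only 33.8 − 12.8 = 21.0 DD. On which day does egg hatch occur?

day 3

Daily DD above 12.8 °C (capped at 21.0): 21.0, 0.0, 12.6, 14.3, 5.0, 7.7, 8.0, 18.2, 21.0.
Cumulative: 21.0, 21.0, 33.6, 47.9, 52.9, 60.6, 68.6, 86.8, 107.8.
The total first reaches 31 DD on day 3.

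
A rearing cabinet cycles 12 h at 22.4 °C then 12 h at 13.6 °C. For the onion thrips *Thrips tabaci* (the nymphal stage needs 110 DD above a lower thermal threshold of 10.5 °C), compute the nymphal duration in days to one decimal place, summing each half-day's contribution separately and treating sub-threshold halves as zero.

14.7 days

Day half: max(0, 22.4 − 10.5) × 0.5 = 11.9 × 0.5 = 5.95 DD.
Night half: max(0, 13.6 − 10.5) × 0.5 = 3.1 × 0.5 = 1.55 DD.
Per 24 h: 7.50 DD/day.
Duration = 110 / 7.50 = 14.667 ≈ 14.7 days.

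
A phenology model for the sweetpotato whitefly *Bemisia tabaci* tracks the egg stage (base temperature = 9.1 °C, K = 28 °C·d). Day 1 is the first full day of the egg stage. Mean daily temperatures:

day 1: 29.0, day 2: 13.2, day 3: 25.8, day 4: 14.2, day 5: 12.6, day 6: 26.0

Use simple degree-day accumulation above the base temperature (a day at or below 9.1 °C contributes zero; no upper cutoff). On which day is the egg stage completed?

day 3

Daily DD above 9.1 °C: 19.9, 4.1, 16.7, 5.1, 3.5, 16.9.
Cumulative: 19.9, 24.0, 40.7, 45.8, 49.3, 66.2.
The total first reaches 28 DD on day 3.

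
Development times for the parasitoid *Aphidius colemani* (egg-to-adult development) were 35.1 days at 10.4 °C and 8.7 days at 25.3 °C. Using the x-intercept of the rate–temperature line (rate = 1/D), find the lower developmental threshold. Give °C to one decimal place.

Under the model K = D·(T − T_b), so D₁·(T₁ − T_b) = D₂·(T₂ − T_b).
35.1·(10.4 − T_b) = 8.7·(25.3 − T_b)
T_b = (35.1·10.4 − 8.7·25.3) / (35.1 − 8.7) = 144.93 / 26.4 = 5.490 °C ≈ 5.5 °C.

5.5 °C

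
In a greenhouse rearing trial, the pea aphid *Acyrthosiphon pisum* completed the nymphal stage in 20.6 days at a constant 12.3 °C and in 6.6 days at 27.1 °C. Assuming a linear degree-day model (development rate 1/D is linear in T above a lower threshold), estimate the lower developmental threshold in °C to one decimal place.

Equal thermal constants: D₁(T₁ − T_b) = D₂(T₂ − T_b).
20.6·(12.3 − T_b) = 6.6·(27.1 − T_b)
T_b = (20.6·12.3 − 6.6·27.1) / (20.6 − 6.6) = 74.52 / 14.0 = 5.323 °C ≈ 5.3 °C.

5.3 °C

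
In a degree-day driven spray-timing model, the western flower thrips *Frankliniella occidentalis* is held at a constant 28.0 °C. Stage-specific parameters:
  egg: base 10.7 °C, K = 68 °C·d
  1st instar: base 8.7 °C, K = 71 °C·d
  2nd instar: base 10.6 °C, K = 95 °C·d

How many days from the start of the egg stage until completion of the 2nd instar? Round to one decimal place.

13.1 days

egg: 68 / (28.0 − 10.7) = 68 / 17.3 = 3.931 d.
1st instar: 71 / (28.0 − 8.7) = 71 / 19.3 = 3.679 d.
2nd instar: 95 / (28.0 − 10.6) = 95 / 17.4 = 5.460 d.
Sum = 13.069 ≈ 13.1 days.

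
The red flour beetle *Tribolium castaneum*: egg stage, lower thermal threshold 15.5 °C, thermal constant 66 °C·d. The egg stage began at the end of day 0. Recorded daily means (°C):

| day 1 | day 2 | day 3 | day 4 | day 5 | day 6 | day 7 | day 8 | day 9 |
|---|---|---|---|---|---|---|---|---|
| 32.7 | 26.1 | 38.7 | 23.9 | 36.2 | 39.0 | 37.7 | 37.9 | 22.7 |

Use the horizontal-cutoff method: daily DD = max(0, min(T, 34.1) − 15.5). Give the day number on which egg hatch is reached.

Daily DD above 15.5 °C (capped at 18.6): 17.2, 10.6, 18.6, 8.4, 18.6, 18.6, 18.6, 18.6, 7.2.
Cumulative: 17.2, 27.8, 46.4, 54.8, 73.4, 92.0, 110.6, 129.2, 136.4.
The total first reaches 66 DD on day 5.

day 5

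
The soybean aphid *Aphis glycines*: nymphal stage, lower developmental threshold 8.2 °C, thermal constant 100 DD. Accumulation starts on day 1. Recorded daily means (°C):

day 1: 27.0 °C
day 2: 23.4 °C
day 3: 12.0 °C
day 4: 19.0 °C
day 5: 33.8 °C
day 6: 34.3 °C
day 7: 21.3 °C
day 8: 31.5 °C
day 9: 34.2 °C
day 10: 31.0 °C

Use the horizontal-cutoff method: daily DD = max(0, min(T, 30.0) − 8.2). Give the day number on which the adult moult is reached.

Daily DD above 8.2 °C (capped at 21.8): 18.8, 15.2, 3.8, 10.8, 21.8, 21.8, 13.1, 21.8, 21.8, 21.8.
Cumulative: 18.8, 34.0, 37.8, 48.6, 70.4, 92.2, 105.3, 127.1, 148.9, 170.7.
The total first reaches 100 DD on day 7.

day 7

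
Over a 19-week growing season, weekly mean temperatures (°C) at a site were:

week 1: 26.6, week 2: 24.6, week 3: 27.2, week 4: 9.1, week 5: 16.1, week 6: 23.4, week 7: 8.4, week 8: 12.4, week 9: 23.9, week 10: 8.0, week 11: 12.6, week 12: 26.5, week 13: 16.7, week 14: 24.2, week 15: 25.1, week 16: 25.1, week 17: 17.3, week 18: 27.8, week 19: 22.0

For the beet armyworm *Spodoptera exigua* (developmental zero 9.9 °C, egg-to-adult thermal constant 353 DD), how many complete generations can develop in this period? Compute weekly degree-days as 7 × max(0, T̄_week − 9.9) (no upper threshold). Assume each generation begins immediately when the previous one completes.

Weekly DD (7 × max(0, T̄ − 9.9)): 116.9, 102.9, 121.1, 0.0, 43.4, 94.5, 0.0, 17.5, 98.0, 0.0, 18.9, 116.2, 47.6, 100.1, 106.4, 106.4, 51.8, 125.3, 84.7.
Season total = 1351.7 DD.
Complete generations = ⌊1351.7 / 353⌋ = 3.

3 generations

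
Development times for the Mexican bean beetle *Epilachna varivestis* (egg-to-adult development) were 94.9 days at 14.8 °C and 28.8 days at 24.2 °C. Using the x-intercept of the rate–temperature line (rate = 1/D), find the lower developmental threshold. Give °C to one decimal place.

Equal thermal constants: D₁(T₁ − T_b) = D₂(T₂ − T_b).
94.9·(14.8 − T_b) = 28.8·(24.2 − T_b)
T_b = (94.9·14.8 − 28.8·24.2) / (94.9 − 28.8) = 707.56 / 66.1 = 10.704 °C ≈ 10.7 °C.

10.7 °C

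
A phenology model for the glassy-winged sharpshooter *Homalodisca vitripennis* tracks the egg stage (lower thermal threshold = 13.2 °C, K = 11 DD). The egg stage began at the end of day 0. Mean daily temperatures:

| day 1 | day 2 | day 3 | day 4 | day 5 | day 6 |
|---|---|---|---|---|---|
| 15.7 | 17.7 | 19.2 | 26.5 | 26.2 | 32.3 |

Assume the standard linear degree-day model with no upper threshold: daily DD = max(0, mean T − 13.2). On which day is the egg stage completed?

day 3

Daily DD above 13.2 °C: 2.5, 4.5, 6.0, 13.3, 13.0, 19.1.
Cumulative: 2.5, 7.0, 13.0, 26.3, 39.3, 58.4.
The total first reaches 11 DD on day 3.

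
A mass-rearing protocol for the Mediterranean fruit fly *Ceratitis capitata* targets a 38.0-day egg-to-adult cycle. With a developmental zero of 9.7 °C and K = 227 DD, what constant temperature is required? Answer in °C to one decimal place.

15.7 °C

Required daily accumulation = 227 / 38.0 = 5.974 DD/day.
T = T_base + 5.974 = 9.7 + 5.974 = 15.674 ≈ 15.7 °C.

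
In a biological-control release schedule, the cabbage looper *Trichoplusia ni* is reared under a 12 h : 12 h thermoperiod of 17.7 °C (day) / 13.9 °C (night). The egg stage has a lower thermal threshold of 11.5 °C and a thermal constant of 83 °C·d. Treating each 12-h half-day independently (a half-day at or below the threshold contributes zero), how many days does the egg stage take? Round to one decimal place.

Day half: max(0, 17.7 − 11.5) × 0.5 = 6.2 × 0.5 = 3.10 DD.
Night half: max(0, 13.9 − 11.5) × 0.5 = 2.4 × 0.5 = 1.20 DD.
Per 24 h: 4.30 DD/day.
Duration = 83 / 4.30 = 19.302 ≈ 19.3 days.

19.3 days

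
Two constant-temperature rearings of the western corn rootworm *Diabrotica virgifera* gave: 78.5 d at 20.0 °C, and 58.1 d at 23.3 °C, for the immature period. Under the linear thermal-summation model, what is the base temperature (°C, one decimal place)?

10.6 °C

Under the model K = D·(T − T_b), so D₁·(T₁ − T_b) = D₂·(T₂ − T_b).
78.5·(20.0 − T_b) = 58.1·(23.3 − T_b)
T_b = (78.5·20.0 − 58.1·23.3) / (78.5 − 58.1) = 216.27 / 20.4 = 10.601 °C ≈ 10.6 °C.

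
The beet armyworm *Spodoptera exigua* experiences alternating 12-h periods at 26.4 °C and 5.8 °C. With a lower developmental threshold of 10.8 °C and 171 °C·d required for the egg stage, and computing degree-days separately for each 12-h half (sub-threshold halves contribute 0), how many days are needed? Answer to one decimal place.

21.9 days

Day half: max(0, 26.4 − 10.8) × 0.5 = 15.6 × 0.5 = 7.80 DD.
Night half: max(0, 5.8 − 10.8) × 0.5 = 0.0 × 0.5 = 0.00 DD.
Per 24 h: 7.80 DD/day.
Duration = 171 / 7.80 = 21.923 ≈ 21.9 days.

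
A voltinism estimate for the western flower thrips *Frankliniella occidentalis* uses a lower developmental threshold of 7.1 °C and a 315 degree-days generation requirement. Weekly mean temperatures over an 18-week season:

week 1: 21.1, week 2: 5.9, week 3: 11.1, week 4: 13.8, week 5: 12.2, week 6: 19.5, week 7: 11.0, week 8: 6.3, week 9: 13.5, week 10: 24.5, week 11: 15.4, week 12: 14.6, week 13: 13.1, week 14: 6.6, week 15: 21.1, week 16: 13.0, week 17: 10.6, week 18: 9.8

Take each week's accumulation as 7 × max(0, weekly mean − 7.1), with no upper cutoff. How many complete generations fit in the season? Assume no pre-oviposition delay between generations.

Weekly DD (7 × max(0, T̄ − 7.1)): 98.0, 0.0, 28.0, 46.9, 35.7, 86.8, 27.3, 0.0, 44.8, 121.8, 58.1, 52.5, 42.0, 0.0, 98.0, 41.3, 24.5, 18.9.
Season total = 824.6 DD.
Complete generations = ⌊824.6 / 315⌋ = 2.

2 generations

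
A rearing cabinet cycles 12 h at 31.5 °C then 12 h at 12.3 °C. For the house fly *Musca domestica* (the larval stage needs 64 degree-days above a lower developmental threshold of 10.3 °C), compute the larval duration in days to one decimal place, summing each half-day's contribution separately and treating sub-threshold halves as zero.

5.5 days

Day half: max(0, 31.5 − 10.3) × 0.5 = 21.2 × 0.5 = 10.60 DD.
Night half: max(0, 12.3 − 10.3) × 0.5 = 2.0 × 0.5 = 1.00 DD.
Per 24 h: 11.60 DD/day.
Duration = 64 / 11.60 = 5.517 ≈ 5.5 days.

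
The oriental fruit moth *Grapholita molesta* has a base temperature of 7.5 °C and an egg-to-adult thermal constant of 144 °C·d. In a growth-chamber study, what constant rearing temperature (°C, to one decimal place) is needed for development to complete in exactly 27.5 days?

12.7 °C

Required daily accumulation = 144 / 27.5 = 5.236 DD/day.
T = T_base + 5.236 = 7.5 + 5.236 = 12.736 ≈ 12.7 °C.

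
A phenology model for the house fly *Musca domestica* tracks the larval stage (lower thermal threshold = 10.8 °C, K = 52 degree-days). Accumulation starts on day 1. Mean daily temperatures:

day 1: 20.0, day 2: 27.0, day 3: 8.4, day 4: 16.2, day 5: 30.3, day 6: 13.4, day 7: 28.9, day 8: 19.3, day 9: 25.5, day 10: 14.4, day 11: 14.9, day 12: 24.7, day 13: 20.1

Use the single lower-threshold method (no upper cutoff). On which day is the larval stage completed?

day 6

Daily DD above 10.8 °C: 9.2, 16.2, 0.0, 5.4, 19.5, 2.6, 18.1, 8.5, 14.7, 3.6, 4.1, 13.9, 9.3.
Cumulative: 9.2, 25.4, 25.4, 30.8, 50.3, 52.9, 71.0, 79.5, 94.2, 97.8, 101.9, 115.8, 125.1.
The total first reaches 52 DD on day 6.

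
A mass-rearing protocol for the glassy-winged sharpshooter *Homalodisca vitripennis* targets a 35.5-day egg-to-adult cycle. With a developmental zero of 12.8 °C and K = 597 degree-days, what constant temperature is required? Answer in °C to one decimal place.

Required daily accumulation = 597 / 35.5 = 16.817 DD/day.
T = T_base + 16.817 = 12.8 + 16.817 = 29.617 ≈ 29.6 °C.

29.6 °C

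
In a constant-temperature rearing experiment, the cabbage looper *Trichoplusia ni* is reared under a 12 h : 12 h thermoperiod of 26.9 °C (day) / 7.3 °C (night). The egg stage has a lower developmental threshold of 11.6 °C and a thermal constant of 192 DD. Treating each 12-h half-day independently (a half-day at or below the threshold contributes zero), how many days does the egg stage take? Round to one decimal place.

Day half: max(0, 26.9 − 11.6) × 0.5 = 15.3 × 0.5 = 7.65 DD.
Night half: max(0, 7.3 − 11.6) × 0.5 = 0.0 × 0.5 = 0.00 DD.
Per 24 h: 7.65 DD/day.
Duration = 192 / 7.65 = 25.098 ≈ 25.1 days.

25.1 days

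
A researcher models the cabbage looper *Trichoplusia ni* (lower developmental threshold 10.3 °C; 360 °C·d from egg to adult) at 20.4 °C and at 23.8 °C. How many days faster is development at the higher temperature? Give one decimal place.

At 20.4 °C: 360 / (20.4 − 10.3) = 360 / 10.1 = 35.644 d.
At 23.8 °C: 360 / (23.8 − 10.3) = 360 / 13.5 = 26.667 d.
Difference = |35.644 − 26.667| = 8.977 ≈ 9.0 days.

9.0 days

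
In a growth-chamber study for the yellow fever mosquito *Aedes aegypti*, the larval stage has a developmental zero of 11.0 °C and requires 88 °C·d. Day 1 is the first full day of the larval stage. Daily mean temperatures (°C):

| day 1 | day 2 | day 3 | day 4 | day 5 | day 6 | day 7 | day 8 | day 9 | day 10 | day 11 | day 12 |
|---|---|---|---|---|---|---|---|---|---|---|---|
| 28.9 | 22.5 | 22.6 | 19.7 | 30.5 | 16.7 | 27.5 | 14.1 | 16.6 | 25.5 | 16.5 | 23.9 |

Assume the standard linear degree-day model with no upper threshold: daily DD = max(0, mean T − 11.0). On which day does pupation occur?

Daily DD above 11.0 °C: 17.9, 11.5, 11.6, 8.7, 19.5, 5.7, 16.5, 3.1, 5.6, 14.5, 5.5, 12.9.
Cumulative: 17.9, 29.4, 41.0, 49.7, 69.2, 74.9, 91.4, 94.5, 100.1, 114.6, 120.1, 133.0.
The total first reaches 88 DD on day 7.

day 7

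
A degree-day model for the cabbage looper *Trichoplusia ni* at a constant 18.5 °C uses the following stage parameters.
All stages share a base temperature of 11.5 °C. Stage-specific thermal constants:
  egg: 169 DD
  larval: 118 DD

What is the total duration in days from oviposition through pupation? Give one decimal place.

Daily accumulation at 18.5 °C = 18.5 − 11.5 = 7.0 DD/day.
Total K = 169 + 118 = 287 DD.
Total duration = 287 / 7.0 = 41.000 ≈ 41.0 days.

41.0 days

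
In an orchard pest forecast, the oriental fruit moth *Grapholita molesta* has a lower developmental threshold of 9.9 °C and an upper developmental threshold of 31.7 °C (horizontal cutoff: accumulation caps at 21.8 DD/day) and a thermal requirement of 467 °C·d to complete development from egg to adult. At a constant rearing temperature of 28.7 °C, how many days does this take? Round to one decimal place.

24.8 days

Daily accumulation = 28.7 − 9.9 = 18.8 DD/day.
Duration = 467 / 18.8 = 24.840 ≈ 24.8 days.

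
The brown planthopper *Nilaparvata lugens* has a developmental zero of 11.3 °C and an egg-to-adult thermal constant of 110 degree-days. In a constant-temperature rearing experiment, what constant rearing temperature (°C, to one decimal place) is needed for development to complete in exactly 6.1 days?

Required daily accumulation = 110 / 6.1 = 18.033 DD/day.
T = T_base + 18.033 = 11.3 + 18.033 = 29.333 ≈ 29.3 °C.

29.3 °C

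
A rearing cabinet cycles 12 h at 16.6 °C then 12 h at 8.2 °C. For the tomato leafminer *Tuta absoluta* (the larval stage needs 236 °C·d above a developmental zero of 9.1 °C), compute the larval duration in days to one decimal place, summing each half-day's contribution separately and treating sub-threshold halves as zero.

62.9 days

Day half: max(0, 16.6 − 9.1) × 0.5 = 7.5 × 0.5 = 3.75 DD.
Night half: max(0, 8.2 − 9.1) × 0.5 = 0.0 × 0.5 = 0.00 DD.
Per 24 h: 3.75 DD/day.
Duration = 236 / 3.75 = 62.933 ≈ 62.9 days.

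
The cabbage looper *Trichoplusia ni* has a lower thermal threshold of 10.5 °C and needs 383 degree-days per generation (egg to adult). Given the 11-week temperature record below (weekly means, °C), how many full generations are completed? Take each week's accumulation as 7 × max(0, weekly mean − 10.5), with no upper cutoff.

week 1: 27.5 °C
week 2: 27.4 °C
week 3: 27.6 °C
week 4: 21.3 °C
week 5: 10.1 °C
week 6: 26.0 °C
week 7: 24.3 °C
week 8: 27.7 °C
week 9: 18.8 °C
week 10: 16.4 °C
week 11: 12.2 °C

2 generations

Weekly DD (7 × max(0, T̄ − 10.5)): 119.0, 118.3, 119.7, 75.6, 0.0, 108.5, 96.6, 120.4, 58.1, 41.3, 11.9.
Season total = 869.4 DD.
Complete generations = ⌊869.4 / 383⌋ = 2.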